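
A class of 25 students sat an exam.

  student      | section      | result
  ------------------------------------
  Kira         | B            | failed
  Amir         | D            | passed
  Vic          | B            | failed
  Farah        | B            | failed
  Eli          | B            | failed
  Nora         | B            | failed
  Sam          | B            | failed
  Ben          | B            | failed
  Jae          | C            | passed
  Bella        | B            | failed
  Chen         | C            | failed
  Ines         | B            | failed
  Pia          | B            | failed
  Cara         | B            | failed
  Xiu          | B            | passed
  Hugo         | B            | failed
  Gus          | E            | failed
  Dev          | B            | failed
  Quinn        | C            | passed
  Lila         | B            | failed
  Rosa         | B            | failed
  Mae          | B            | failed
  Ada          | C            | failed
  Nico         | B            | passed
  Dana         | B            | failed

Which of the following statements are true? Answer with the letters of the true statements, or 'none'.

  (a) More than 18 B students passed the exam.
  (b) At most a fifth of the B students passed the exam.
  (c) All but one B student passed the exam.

(b)

|A| = 19, |A ∩ B| = 2, |A ∖ B| = 17.
(a) |A ∩ B| > 18: fails.
(b) |A ∩ B| / |A| ≤ 1/5: holds.
(c) |A ∖ B| = 1: fails.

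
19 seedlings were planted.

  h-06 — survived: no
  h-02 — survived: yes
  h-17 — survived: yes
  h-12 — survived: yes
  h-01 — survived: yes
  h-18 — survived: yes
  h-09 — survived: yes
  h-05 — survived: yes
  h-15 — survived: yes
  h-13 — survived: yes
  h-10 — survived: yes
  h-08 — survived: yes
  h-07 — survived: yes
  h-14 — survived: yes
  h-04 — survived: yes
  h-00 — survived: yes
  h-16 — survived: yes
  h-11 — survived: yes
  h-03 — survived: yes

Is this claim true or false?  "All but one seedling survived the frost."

Truth condition: |A ∖ B| = 1.
|A| = 19, |A ∩ B| = 18, |A ∖ B| = 1.
|A ∖ B| = 1, so the statement is true.

True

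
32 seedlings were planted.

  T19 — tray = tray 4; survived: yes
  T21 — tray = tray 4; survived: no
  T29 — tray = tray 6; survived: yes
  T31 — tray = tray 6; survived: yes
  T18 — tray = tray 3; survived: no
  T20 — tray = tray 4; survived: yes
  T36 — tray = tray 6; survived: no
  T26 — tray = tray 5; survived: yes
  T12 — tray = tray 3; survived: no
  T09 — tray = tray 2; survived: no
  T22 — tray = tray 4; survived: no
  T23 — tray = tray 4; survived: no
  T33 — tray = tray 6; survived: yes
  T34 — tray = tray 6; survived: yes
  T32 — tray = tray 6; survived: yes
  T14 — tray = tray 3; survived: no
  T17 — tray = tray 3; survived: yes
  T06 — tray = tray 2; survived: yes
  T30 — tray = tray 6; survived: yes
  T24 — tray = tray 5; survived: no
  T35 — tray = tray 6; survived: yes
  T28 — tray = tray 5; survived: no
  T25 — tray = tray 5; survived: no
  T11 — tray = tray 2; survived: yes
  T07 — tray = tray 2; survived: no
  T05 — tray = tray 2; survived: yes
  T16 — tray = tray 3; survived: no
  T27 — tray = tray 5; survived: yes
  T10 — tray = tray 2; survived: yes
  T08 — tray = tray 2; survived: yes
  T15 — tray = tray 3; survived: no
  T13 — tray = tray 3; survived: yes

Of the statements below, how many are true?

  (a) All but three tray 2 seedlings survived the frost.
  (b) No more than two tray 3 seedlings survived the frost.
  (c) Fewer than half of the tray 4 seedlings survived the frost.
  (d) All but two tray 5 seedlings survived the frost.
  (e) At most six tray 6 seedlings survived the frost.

2

(a) tray 2: |A| = 7, |A ∩ B| = 5; needs |A ∖ B| = 3 — false.
(b) tray 3: |A| = 7, |A ∩ B| = 2; needs |A ∩ B| ≤ 2 — true.
(c) tray 4: |A| = 5, |A ∩ B| = 2; needs |A ∩ B| < |A ∖ B| — true.
(d) tray 5: |A| = 5, |A ∩ B| = 2; needs |A ∖ B| = 2 — false.
(e) tray 6: |A| = 8, |A ∩ B| = 7; needs |A ∩ B| ≤ 6 — false.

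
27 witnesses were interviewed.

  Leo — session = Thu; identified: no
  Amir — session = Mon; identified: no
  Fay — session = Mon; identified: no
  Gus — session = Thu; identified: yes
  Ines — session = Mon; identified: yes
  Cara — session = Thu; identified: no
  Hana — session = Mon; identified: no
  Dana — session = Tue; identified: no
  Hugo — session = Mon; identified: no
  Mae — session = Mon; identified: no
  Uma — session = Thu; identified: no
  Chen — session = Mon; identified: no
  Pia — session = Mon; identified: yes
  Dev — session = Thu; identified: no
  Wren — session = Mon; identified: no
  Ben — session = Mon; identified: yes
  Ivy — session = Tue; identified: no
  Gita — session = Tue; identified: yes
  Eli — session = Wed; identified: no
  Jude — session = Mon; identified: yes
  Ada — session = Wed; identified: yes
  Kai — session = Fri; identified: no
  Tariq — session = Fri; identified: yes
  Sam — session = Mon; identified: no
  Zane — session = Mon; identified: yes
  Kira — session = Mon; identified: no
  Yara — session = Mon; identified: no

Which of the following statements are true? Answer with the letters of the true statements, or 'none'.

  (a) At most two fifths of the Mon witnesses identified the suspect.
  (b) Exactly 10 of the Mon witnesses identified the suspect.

|A| = 15, |A ∩ B| = 5, |A ∖ B| = 10.
(a) |A ∩ B| / |A| ≤ 2/5: holds.
(b) |A ∩ B| = 10: fails.

(a)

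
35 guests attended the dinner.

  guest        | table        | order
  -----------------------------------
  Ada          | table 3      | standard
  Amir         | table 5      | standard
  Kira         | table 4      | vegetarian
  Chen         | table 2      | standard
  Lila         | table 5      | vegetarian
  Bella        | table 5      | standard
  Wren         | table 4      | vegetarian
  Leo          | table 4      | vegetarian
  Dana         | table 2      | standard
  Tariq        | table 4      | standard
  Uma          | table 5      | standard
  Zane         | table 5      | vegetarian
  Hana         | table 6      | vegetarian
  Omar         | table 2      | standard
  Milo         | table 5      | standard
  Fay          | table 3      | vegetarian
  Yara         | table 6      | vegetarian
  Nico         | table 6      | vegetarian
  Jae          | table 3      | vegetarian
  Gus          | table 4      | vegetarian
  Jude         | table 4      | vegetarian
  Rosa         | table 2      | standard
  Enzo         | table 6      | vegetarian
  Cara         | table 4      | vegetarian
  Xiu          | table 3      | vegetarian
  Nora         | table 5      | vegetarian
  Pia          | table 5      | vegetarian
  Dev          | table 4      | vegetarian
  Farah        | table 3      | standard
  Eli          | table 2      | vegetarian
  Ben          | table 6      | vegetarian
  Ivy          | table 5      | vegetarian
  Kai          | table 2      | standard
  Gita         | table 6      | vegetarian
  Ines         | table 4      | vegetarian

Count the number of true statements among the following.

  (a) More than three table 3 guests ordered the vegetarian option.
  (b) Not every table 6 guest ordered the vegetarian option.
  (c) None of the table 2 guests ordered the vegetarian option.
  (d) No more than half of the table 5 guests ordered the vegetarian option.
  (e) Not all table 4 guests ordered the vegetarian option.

(a) table 3: |A| = 5, |A ∩ B| = 3; needs |A ∩ B| > 3 — false.
(b) table 6: |A| = 6, |A ∩ B| = 6; needs A ⊄ B (|A ∖ B| ≥ 1) — false.
(c) table 2: |A| = 6, |A ∩ B| = 1; needs A ∩ B = ∅ (|A ∩ B| = 0) — false.
(d) table 5: |A| = 9, |A ∩ B| = 5; needs |A ∩ B| ≤ |A ∖ B| — false.
(e) table 4: |A| = 9, |A ∩ B| = 8; needs A ⊄ B (|A ∖ B| ≥ 1) — true.

1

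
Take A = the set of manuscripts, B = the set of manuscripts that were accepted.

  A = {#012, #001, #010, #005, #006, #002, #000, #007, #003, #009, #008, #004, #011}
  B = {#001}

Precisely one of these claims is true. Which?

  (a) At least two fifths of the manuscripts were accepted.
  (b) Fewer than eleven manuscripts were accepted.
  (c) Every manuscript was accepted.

|A| = 13, |A ∩ B| = 1, |A ∖ B| = 12.
(a) requires |A ∩ B| / |A| ≥ 2/5: false.
(b) requires |A ∩ B| < 11: true.
(c) requires A ⊆ B, i.e. every element of A is in B (|A ∖ B| = 0): false.

(b)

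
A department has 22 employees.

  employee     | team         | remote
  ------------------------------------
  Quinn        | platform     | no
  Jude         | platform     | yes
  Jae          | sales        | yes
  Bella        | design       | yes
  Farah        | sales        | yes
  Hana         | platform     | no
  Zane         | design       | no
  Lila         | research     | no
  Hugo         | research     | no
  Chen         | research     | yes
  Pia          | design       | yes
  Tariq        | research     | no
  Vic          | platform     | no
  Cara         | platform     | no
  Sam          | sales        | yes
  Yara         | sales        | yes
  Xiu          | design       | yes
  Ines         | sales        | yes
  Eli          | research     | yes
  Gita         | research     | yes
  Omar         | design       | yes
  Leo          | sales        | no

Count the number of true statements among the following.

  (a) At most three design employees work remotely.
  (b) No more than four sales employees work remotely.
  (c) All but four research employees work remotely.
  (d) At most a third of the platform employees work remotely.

1

(a) design: |A| = 5, |A ∩ B| = 4; needs |A ∩ B| ≤ 3 — false.
(b) sales: |A| = 6, |A ∩ B| = 5; needs |A ∩ B| ≤ 4 — false.
(c) research: |A| = 6, |A ∩ B| = 3; needs |A ∖ B| = 4 — false.
(d) platform: |A| = 5, |A ∩ B| = 1; needs |A ∩ B| / |A| ≤ 1/3 — true.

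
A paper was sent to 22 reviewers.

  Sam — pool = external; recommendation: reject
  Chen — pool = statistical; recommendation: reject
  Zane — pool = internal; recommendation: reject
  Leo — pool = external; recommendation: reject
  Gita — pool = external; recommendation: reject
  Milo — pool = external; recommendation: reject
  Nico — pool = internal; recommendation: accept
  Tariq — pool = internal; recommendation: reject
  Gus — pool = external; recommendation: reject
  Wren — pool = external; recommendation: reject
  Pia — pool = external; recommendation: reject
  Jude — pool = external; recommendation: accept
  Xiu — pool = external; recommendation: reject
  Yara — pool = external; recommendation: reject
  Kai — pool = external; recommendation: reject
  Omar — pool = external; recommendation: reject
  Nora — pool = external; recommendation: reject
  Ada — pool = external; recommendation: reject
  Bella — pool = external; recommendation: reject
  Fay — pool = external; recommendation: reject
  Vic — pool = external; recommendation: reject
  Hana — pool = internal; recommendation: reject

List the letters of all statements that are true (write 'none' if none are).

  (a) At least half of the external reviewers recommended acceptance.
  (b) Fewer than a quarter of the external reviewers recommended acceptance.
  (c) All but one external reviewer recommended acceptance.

(b)

|A| = 17, |A ∩ B| = 1, |A ∖ B| = 16.
(a) |A ∩ B| ≥ |A ∖ B|: fails.
(b) |A ∩ B| / |A| < 1/4: holds.
(c) |A ∖ B| = 1: fails.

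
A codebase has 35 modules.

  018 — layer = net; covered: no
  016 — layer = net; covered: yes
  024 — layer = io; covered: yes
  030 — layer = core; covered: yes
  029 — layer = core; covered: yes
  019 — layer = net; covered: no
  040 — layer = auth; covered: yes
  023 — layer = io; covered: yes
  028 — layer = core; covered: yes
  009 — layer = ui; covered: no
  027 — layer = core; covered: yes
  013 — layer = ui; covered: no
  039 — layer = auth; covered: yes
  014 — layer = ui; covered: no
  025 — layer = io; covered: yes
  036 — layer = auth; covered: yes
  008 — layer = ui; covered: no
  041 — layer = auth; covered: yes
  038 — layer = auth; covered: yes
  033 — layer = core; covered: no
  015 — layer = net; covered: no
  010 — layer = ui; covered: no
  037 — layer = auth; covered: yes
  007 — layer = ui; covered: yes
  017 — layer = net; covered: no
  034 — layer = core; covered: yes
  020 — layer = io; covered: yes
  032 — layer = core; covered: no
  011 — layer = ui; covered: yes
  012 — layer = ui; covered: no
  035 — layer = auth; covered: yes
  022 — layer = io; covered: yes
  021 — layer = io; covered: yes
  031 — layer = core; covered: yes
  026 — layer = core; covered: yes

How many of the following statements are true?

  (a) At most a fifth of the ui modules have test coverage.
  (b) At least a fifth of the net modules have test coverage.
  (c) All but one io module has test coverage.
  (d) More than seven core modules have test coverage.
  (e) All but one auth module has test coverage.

(a) ui: |A| = 8, |A ∩ B| = 2; needs |A ∩ B| / |A| ≤ 1/5 — false.
(b) net: |A| = 5, |A ∩ B| = 1; needs |A ∩ B| / |A| ≥ 1/5 — true.
(c) io: |A| = 6, |A ∩ B| = 6; needs |A ∖ B| = 1 — false.
(d) core: |A| = 9, |A ∩ B| = 7; needs |A ∩ B| > 7 — false.
(e) auth: |A| = 7, |A ∩ B| = 7; needs |A ∖ B| = 1 — false.

1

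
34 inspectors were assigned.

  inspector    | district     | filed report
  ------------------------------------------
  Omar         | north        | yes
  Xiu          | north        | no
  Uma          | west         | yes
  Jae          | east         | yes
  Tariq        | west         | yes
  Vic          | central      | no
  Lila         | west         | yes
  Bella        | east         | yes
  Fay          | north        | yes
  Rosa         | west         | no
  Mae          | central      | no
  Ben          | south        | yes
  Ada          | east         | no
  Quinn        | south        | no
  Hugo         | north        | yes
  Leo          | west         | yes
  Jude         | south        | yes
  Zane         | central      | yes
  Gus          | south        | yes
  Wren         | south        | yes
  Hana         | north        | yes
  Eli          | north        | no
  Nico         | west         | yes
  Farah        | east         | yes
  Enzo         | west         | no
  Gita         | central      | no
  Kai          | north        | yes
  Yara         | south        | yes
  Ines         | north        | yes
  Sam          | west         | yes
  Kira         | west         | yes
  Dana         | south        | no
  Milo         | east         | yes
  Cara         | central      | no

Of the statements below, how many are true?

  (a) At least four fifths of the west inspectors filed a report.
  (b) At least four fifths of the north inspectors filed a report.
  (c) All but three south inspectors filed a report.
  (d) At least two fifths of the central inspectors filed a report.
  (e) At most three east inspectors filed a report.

0

(a) west: |A| = 9, |A ∩ B| = 7; needs |A ∩ B| / |A| ≥ 4/5 — false.
(b) north: |A| = 8, |A ∩ B| = 6; needs |A ∩ B| / |A| ≥ 4/5 — false.
(c) south: |A| = 7, |A ∩ B| = 5; needs |A ∖ B| = 3 — false.
(d) central: |A| = 5, |A ∩ B| = 1; needs |A ∩ B| / |A| ≥ 2/5 — false.
(e) east: |A| = 5, |A ∩ B| = 4; needs |A ∩ B| ≤ 3 — false.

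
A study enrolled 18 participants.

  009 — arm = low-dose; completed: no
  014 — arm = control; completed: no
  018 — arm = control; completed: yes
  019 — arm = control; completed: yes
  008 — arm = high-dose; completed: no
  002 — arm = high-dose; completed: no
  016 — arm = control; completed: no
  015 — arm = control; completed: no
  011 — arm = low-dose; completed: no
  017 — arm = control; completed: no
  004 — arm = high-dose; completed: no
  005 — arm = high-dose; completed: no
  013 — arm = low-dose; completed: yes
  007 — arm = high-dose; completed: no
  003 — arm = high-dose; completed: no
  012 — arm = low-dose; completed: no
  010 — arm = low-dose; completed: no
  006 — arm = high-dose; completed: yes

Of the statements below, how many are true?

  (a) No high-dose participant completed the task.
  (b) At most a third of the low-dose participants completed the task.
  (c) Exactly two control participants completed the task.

(a) high-dose: |A| = 7, |A ∩ B| = 1; needs A ∩ B = ∅ (|A ∩ B| = 0) — false.
(b) low-dose: |A| = 5, |A ∩ B| = 1; needs |A ∩ B| / |A| ≤ 1/3 — true.
(c) control: |A| = 6, |A ∩ B| = 2; needs |A ∩ B| = 2 — true.

2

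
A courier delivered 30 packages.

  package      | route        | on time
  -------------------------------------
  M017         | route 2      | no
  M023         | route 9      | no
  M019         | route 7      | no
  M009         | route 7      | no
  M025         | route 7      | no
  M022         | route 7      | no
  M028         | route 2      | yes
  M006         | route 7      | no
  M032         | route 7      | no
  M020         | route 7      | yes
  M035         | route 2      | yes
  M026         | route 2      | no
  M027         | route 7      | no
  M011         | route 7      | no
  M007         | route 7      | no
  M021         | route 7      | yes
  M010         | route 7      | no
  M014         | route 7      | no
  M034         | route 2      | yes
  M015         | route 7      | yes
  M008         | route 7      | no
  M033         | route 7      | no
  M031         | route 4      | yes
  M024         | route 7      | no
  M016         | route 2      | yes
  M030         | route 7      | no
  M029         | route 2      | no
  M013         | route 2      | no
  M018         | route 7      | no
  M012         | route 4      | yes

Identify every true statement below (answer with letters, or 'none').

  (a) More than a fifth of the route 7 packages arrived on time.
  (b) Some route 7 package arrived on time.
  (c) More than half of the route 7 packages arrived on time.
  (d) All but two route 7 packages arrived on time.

|A| = 19, |A ∩ B| = 3, |A ∖ B| = 16.
(a) |A ∩ B| / |A| > 1/5: fails.
(b) A ∩ B ≠ ∅ (|A ∩ B| ≥ 1): holds.
(c) |A ∩ B| > |A ∖ B|: fails.
(d) |A ∖ B| = 2: fails.

(b)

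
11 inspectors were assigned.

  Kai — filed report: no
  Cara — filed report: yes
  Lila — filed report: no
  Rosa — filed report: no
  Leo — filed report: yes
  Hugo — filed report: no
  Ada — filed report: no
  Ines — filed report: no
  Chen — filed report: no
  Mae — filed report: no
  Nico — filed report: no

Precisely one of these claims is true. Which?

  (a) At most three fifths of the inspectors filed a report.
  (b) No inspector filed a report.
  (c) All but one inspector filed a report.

(a)

|A| = 11, |A ∩ B| = 2, |A ∖ B| = 9.
(a) requires |A ∩ B| / |A| ≤ 3/5: true.
(b) requires A ∩ B = ∅ (|A ∩ B| = 0): false.
(c) requires |A ∖ B| = 1: false.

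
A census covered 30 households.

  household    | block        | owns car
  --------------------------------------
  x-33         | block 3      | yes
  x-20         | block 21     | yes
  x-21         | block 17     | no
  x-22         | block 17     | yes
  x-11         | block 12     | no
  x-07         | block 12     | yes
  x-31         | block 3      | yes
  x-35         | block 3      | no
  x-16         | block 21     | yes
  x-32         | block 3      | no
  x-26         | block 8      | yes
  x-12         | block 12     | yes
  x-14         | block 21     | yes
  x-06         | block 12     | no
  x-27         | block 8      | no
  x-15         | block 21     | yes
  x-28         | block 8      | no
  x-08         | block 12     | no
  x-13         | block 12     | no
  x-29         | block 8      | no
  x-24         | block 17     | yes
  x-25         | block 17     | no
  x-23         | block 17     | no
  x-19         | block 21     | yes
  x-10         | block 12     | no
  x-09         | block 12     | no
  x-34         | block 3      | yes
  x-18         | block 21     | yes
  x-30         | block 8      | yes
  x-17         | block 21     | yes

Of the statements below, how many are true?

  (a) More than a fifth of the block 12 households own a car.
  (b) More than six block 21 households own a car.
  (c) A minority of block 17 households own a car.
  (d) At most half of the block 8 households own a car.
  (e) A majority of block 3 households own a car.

(a) block 12: |A| = 8, |A ∩ B| = 2; needs |A ∩ B| / |A| > 1/5 — true.
(b) block 21: |A| = 7, |A ∩ B| = 7; needs |A ∩ B| > 6 — true.
(c) block 17: |A| = 5, |A ∩ B| = 2; needs |A ∩ B| < |A ∖ B| — true.
(d) block 8: |A| = 5, |A ∩ B| = 2; needs |A ∩ B| ≤ |A ∖ B| — true.
(e) block 3: |A| = 5, |A ∩ B| = 3; needs |A ∩ B| > |A ∖ B| — true.

5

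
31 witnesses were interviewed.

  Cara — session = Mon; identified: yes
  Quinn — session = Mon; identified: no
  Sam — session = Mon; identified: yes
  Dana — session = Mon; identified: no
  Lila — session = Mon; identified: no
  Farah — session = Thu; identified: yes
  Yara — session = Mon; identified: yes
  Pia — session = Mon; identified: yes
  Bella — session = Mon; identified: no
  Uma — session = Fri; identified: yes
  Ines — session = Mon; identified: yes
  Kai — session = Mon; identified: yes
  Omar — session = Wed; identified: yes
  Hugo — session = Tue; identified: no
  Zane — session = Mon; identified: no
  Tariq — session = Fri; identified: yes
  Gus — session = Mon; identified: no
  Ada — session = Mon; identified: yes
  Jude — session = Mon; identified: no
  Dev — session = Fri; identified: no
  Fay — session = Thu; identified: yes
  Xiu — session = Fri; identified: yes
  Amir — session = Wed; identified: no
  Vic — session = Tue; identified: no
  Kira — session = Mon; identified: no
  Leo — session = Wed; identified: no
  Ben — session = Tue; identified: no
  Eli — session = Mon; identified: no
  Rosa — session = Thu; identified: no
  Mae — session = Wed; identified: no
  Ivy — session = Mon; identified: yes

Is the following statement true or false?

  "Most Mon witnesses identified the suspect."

Truth condition: |A ∩ B| > |A ∖ B|.
|A| = 17, |A ∩ B| = 8, |A ∖ B| = 9.
8 < 9, so the statement is false.

False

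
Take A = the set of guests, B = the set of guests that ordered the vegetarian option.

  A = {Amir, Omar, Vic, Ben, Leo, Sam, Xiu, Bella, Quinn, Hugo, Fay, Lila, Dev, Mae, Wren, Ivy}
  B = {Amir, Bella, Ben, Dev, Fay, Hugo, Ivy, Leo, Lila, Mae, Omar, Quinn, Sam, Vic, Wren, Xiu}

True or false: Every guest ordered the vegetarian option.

True

'Every guest ordered the vegetarian option' holds iff A ⊆ B, i.e. every element of A is in B (|A ∖ B| = 0).
|A| = 16, |A ∩ B| = 16, |A ∖ B| = 0.
So the statement is true.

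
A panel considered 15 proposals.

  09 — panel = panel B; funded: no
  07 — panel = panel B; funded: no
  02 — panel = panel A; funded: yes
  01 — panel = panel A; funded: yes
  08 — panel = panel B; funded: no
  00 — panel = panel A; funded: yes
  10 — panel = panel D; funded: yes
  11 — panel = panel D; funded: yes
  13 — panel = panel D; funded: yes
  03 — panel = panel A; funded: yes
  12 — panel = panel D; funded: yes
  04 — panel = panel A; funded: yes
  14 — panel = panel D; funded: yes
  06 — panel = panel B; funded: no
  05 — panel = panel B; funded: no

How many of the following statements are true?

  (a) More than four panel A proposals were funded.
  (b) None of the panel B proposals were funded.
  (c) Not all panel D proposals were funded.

(a) panel A: |A| = 5, |A ∩ B| = 5; needs |A ∩ B| > 4 — true.
(b) panel B: |A| = 5, |A ∩ B| = 0; needs A ∩ B = ∅ (|A ∩ B| = 0) — true.
(c) panel D: |A| = 5, |A ∩ B| = 5; needs A ⊄ B (|A ∖ B| ≥ 1) — false.

2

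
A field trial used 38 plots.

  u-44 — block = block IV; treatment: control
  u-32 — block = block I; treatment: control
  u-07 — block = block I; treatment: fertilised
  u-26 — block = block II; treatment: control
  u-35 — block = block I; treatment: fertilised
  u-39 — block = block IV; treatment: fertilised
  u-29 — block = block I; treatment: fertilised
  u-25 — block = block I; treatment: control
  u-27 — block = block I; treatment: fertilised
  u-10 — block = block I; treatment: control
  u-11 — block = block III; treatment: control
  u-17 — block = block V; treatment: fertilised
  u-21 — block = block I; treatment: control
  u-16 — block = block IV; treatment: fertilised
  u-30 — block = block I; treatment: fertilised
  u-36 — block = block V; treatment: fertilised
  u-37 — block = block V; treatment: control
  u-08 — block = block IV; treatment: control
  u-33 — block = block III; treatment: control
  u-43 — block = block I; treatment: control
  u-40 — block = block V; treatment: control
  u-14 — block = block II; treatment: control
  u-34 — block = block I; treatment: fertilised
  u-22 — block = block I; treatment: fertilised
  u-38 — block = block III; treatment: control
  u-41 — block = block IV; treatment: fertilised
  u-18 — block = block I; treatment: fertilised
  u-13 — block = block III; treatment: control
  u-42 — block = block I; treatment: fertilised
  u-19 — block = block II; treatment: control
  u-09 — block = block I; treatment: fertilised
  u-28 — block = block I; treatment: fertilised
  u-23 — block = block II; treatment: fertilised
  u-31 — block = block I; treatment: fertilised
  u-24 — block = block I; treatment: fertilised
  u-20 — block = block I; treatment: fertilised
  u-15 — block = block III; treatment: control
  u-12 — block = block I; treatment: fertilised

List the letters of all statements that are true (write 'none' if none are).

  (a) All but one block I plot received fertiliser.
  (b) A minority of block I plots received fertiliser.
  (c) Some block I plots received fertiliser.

|A| = 20, |A ∩ B| = 15, |A ∖ B| = 5.
(a) |A ∖ B| = 1: fails.
(b) |A ∩ B| < |A ∖ B|: fails.
(c) A ∩ B ≠ ∅ (|A ∩ B| ≥ 1): holds.

(c)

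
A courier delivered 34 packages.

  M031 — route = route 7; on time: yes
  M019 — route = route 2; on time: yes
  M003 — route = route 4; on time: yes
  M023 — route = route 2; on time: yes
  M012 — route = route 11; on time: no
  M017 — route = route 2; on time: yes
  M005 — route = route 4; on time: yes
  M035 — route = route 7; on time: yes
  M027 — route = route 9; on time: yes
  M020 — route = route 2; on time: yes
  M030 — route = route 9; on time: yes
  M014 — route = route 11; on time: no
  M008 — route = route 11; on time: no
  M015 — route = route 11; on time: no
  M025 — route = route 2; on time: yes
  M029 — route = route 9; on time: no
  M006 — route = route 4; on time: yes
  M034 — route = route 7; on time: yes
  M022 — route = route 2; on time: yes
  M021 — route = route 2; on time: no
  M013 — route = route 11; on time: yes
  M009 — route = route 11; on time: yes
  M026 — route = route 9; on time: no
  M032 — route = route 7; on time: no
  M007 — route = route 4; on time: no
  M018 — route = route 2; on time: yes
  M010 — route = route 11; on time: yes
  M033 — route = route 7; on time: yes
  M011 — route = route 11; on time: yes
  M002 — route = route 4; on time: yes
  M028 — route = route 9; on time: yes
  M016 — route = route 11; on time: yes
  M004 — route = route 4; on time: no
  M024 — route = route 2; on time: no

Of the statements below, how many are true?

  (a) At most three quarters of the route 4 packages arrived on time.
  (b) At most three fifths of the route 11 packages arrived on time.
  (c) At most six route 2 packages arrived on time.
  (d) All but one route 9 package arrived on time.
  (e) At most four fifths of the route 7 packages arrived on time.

3

(a) route 4: |A| = 6, |A ∩ B| = 4; needs |A ∩ B| / |A| ≤ 3/4 — true.
(b) route 11: |A| = 9, |A ∩ B| = 5; needs |A ∩ B| / |A| ≤ 3/5 — true.
(c) route 2: |A| = 9, |A ∩ B| = 7; needs |A ∩ B| ≤ 6 — false.
(d) route 9: |A| = 5, |A ∩ B| = 3; needs |A ∖ B| = 1 — false.
(e) route 7: |A| = 5, |A ∩ B| = 4; needs |A ∩ B| / |A| ≤ 4/5 — true.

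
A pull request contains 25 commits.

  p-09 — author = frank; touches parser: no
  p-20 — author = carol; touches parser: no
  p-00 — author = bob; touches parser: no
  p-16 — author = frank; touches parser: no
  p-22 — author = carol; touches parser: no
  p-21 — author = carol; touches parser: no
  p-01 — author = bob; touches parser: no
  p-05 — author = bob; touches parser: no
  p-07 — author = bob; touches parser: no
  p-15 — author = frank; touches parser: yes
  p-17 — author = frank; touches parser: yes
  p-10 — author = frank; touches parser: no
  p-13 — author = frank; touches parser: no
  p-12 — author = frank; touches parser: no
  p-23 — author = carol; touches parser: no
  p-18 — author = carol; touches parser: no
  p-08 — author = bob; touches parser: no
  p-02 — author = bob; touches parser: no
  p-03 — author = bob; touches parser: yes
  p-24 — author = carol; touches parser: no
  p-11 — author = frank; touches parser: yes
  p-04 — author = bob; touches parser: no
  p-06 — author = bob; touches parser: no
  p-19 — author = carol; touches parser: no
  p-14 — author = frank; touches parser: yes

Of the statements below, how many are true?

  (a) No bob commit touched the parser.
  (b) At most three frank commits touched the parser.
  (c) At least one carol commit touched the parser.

0

(a) bob: |A| = 9, |A ∩ B| = 1; needs A ∩ B = ∅ (|A ∩ B| = 0) — false.
(b) frank: |A| = 9, |A ∩ B| = 4; needs |A ∩ B| ≤ 3 — false.
(c) carol: |A| = 7, |A ∩ B| = 0; needs A ∩ B ≠ ∅ (|A ∩ B| ≥ 1) — false.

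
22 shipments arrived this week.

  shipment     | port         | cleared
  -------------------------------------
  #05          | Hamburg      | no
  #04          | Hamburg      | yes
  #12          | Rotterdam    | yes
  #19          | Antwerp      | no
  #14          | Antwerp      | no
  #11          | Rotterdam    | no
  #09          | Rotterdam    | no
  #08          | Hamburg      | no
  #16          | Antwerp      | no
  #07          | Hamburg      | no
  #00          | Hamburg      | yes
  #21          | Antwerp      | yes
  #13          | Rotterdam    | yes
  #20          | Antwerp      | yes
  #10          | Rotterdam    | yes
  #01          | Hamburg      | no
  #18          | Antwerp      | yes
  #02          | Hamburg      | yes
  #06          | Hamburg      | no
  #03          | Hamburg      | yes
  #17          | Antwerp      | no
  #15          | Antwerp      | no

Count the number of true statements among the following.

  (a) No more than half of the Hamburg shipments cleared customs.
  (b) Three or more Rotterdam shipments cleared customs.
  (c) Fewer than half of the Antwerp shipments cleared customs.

3

(a) Hamburg: |A| = 9, |A ∩ B| = 4; needs |A ∩ B| ≤ |A ∖ B| — true.
(b) Rotterdam: |A| = 5, |A ∩ B| = 3; needs |A ∩ B| ≥ 3 — true.
(c) Antwerp: |A| = 8, |A ∩ B| = 3; needs |A ∩ B| < |A ∖ B| — true.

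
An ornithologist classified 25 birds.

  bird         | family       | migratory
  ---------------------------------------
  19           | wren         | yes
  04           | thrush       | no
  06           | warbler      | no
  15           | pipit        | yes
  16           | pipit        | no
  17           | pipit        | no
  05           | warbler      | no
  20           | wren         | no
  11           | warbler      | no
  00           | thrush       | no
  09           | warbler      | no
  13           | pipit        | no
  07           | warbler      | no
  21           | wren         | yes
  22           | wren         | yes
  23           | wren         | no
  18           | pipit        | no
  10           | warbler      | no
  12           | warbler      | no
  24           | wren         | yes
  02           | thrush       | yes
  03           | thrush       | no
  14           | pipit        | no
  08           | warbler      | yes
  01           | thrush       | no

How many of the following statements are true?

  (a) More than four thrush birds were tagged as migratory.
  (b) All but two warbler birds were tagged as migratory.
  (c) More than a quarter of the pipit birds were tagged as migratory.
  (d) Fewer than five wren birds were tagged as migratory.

1

(a) thrush: |A| = 5, |A ∩ B| = 1; needs |A ∩ B| > 4 — false.
(b) warbler: |A| = 8, |A ∩ B| = 1; needs |A ∖ B| = 2 — false.
(c) pipit: |A| = 6, |A ∩ B| = 1; needs |A ∩ B| / |A| > 1/4 — false.
(d) wren: |A| = 6, |A ∩ B| = 4; needs |A ∩ B| < 5 — true.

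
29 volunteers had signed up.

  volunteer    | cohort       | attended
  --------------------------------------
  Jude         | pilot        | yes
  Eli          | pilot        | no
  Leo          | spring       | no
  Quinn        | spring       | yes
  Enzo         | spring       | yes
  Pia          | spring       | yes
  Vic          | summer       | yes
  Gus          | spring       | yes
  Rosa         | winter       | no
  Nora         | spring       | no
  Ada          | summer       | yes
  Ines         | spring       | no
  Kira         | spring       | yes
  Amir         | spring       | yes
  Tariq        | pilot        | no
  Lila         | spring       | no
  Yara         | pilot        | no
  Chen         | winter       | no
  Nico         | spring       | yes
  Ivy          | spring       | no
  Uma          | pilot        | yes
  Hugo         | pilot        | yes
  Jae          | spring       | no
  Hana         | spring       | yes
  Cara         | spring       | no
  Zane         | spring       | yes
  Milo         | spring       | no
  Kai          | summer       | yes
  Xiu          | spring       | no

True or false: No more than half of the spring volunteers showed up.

True

The determiner here denotes the relation: |A ∩ B| ≤ |A ∖ B|.
|A| = 18, |A ∩ B| = 9, |A ∖ B| = 9.
9 = 9, so the statement is true.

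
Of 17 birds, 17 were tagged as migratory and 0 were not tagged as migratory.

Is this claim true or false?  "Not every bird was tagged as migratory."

'Not every bird was tagged as migratory' holds iff A ⊄ B (|A ∖ B| ≥ 1).
|A| = 17, |A ∩ B| = 17, |A ∖ B| = 0.
So the statement is false.

False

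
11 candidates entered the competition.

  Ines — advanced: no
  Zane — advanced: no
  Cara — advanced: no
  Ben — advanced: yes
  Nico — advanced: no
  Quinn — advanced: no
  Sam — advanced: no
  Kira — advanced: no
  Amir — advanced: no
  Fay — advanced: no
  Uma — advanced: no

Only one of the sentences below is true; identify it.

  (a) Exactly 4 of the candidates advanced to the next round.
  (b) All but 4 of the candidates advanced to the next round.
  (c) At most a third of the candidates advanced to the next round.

|A| = 11, |A ∩ B| = 1, |A ∖ B| = 10.
(a) requires |A ∩ B| = 4: false.
(b) requires |A ∖ B| = 4: false.
(c) requires |A ∩ B| / |A| ≤ 1/3: true.

(c)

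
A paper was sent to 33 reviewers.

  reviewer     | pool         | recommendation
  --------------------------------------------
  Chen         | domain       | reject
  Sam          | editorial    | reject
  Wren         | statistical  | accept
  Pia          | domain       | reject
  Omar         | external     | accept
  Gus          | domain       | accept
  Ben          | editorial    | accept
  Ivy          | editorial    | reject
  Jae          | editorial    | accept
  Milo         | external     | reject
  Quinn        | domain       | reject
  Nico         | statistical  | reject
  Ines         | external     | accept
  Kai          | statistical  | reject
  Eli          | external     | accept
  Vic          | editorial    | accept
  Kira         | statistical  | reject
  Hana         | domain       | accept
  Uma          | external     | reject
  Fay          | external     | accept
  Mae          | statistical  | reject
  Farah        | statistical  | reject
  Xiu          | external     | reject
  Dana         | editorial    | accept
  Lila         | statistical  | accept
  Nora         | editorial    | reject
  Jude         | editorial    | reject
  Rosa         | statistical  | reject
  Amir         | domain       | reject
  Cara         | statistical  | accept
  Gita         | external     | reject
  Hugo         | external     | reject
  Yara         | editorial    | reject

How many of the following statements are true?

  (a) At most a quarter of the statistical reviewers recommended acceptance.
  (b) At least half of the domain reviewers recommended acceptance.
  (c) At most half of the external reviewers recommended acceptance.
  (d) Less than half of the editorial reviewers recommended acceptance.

2

(a) statistical: |A| = 9, |A ∩ B| = 3; needs |A ∩ B| / |A| ≤ 1/4 — false.
(b) domain: |A| = 6, |A ∩ B| = 2; needs |A ∩ B| ≥ |A ∖ B| — false.
(c) external: |A| = 9, |A ∩ B| = 4; needs |A ∩ B| ≤ |A ∖ B| — true.
(d) editorial: |A| = 9, |A ∩ B| = 4; needs |A ∩ B| < |A ∖ B| — true.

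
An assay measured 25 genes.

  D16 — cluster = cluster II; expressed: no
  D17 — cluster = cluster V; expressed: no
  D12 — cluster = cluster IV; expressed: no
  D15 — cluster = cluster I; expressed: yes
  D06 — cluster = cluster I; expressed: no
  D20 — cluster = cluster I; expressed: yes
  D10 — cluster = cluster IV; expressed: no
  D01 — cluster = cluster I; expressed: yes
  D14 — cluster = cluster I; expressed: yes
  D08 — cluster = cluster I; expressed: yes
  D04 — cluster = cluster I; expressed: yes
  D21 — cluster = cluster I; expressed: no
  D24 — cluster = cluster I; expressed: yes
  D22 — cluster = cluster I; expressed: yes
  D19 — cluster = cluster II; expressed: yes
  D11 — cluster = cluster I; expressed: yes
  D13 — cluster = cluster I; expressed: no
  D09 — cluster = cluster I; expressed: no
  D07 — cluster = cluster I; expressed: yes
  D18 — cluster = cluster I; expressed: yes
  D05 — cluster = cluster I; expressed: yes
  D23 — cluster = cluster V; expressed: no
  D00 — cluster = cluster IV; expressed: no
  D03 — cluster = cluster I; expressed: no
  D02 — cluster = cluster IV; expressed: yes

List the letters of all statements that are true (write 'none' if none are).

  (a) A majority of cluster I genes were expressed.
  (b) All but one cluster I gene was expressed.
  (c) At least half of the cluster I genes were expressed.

|A| = 17, |A ∩ B| = 12, |A ∖ B| = 5.
(a) |A ∩ B| > |A ∖ B|: holds.
(b) |A ∖ B| = 1: fails.
(c) |A ∩ B| ≥ |A ∖ B|: holds.

(a), (c)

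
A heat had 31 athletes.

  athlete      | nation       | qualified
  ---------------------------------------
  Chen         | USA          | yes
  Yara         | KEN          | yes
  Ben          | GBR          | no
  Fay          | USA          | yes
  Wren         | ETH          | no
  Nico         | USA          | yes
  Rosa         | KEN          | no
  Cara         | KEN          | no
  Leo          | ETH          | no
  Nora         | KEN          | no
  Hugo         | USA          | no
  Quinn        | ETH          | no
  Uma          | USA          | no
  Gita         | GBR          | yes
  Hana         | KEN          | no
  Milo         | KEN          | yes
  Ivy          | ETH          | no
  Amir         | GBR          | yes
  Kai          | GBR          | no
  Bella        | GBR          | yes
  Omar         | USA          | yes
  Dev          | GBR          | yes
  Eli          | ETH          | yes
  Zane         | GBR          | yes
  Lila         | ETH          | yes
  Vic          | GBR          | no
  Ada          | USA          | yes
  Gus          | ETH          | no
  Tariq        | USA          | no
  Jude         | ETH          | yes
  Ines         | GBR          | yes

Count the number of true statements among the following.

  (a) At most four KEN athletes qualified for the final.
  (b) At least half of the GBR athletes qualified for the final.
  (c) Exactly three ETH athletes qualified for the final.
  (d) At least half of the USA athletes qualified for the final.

(a) KEN: |A| = 6, |A ∩ B| = 2; needs |A ∩ B| ≤ 4 — true.
(b) GBR: |A| = 9, |A ∩ B| = 6; needs |A ∩ B| ≥ |A ∖ B| — true.
(c) ETH: |A| = 8, |A ∩ B| = 3; needs |A ∩ B| = 3 — true.
(d) USA: |A| = 8, |A ∩ B| = 5; needs |A ∩ B| ≥ |A ∖ B| — true.

4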